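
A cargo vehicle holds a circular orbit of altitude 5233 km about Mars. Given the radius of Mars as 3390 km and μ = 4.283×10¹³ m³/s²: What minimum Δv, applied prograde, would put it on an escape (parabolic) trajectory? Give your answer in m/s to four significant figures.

Δv ≈ 923.1 m/s

r = 3390 + 5233 = 8623.0 km = 8.6230×10⁶ m.
Circular speed v_c = √(μ/r) = 2229 m/s.
Escape speed v_esc = √(2μ/r) = √2 × v_c = 3152 m/s.
Δv = v_esc − v_c = 923.1 m/s.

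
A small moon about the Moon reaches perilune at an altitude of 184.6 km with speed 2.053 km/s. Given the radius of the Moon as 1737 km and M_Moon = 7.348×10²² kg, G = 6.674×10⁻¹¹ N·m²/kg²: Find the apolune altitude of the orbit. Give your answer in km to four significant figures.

apolune altitude ≈ 7370 km

μ = GM = 6.674×10⁻¹¹ × 7.348×10²² = 4.904×10¹² m³/s².
r_p = 1737 + 184.6 = 1921.6 km = 1.922×10⁶ m.
Specific energy ε = v²/2 − μ/r = -4.447×10⁵ J/kg, so a = −μ/(2ε) = 5.514×10⁶ m.
The apsides satisfy r_p + r_a = 2a, so the apolune radius is 2a − r_p = 9.107×10⁶ m = 9107.1 km.
Apolune altitude = 9107.1 − 1737 = 7370.1 km.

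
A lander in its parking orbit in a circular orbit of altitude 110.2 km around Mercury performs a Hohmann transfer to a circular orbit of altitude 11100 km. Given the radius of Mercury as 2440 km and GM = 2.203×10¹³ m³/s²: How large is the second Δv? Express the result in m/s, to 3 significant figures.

Δv ≈ 557 m/s

r₁ = 2440 + 110.2 = 2550.2 km = 2.5502×10⁶ m.
r₂ = 2440 + 11100 = 13540 km = 1.3540×10⁷ m.
Transfer ellipse a_t = (r₁ + r₂)/2 = 8.045×10⁶ m.
At r₁: circular v_c1 = √(μ/r₁) = 2939 m/s; transfer-periherm v_p = √[μ(2/r₁ − 1/a_t)] = 3813 m/s.
At r₂: circular v_c2 = √(μ/r₂) = 1276 m/s; transfer-apoherm v_a = √[μ(2/r₂ − 1/a_t)] = 718.2 m/s.
Δv₂ = v_c2 − v_a = 557.4 m/s.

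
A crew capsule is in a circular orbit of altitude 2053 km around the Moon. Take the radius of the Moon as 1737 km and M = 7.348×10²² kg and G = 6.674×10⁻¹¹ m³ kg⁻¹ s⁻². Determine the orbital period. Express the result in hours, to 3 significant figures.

μ = GM = 6.674×10⁻¹¹ × 7.348×10²² = 4.904×10¹² m³/s².
r = 1737 + 2053 = 3790.0 km = 3.7900×10⁶ m.
Kepler's third law: T = 2π√(r³/μ) = 2π√((3.790×10⁶)³ / 4.904×10¹²).
r³/μ = 1.110×10⁷ s², so T = 2π × 3.332×10³ = 2.093×10⁴ s.
Converting: 2.093×10⁴ s ÷ 3600 = 5.815 hours.

T ≈ 5.82 hours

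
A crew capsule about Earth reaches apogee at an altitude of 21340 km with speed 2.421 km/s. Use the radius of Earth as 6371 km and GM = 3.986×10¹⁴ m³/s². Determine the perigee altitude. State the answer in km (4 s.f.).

r_a = 6371 + 21340 = 27711 km = 2.771×10⁷ m.
Specific energy ε = v²/2 − μ/r = -1.145×10⁷ J/kg, so a = −μ/(2ε) = 1.740×10⁷ m.
The apsides satisfy r_p + r_a = 2a, so the perigee radius is 2a − r_a = 7.090×10⁶ m = 7090.4 km.
Perigee altitude = 7090.4 − 6371 = 719.41 km.

perigee altitude ≈ 719.4 km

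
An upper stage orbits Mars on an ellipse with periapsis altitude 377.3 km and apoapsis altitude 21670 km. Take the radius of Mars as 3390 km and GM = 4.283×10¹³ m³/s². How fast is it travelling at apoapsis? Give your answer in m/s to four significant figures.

r_p = 3390 + 377.3 = 3767.3 km = 3.7673×10⁶ m.
r_a = 3390 + 21670 = 25060 km = 2.5060×10⁷ m.
Semi-major axis a = (r_p + r_a)/2 = 14414 km = 1.441×10⁷ m.
Vis-viva: v² = μ(2/r − 1/a) = 4.283×10¹³ × (7.981×10⁻⁸ − 6.938×10⁻⁸) = 4.467×10⁵ m²/s².
v = 668.4 m/s.

v ≈ 668.4 m/s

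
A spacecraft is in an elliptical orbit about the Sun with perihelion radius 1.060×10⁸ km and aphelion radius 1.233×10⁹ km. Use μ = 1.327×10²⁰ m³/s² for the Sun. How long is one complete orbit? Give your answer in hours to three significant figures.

T ≈ 83000 hours

Semi-major axis a = (r_p + r_a)/2 = (1.0600×10⁸ + 1.2330×10⁹)/2 = 6.6950×10⁸ km = 6.695×10¹¹ m.
By Kepler's third law T = 2π√(a³/μ) = 2π × 4.755×10⁷ = 2.988×10⁸ s.
= 83000 hours.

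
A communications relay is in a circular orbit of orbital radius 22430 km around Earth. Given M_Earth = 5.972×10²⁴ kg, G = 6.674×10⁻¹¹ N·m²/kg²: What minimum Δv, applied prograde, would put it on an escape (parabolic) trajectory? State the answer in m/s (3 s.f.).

μ = GM = 6.674×10⁻¹¹ × 5.972×10²⁴ = 3.986×10¹⁴ m³/s².
r = 22430 km = 2.243×10⁷ m.
Circular speed v_c = √(μ/r) = 4215 m/s.
Escape speed v_esc = √(2μ/r) = √2 × v_c = 5961 m/s.
Δv = v_esc − v_c = 1746 m/s.

Δv ≈ 1750 m/s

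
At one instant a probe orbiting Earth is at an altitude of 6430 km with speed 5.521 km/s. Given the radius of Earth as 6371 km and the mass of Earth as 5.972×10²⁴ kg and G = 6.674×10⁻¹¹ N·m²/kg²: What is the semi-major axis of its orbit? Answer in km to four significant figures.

μ = GM = 6.674×10⁻¹¹ × 5.972×10²⁴ = 3.986×10¹⁴ m³/s².
r = 6371 + 6430 = 12801 km = 1.280×10⁷ m.
Vis-viva rearranged: 1/a = 2/r − v²/μ = 1.562×10⁻⁷ − 7.648×10⁻⁸ = 7.976×10⁻⁸ m⁻¹.
a = 1.254×10⁷ m = 12537 km.

a ≈ 12540 km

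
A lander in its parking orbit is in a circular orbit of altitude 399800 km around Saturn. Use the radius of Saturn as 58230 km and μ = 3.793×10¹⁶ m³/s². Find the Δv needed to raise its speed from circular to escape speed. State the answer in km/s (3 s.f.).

r = 58230 + 399800 = 458030 km = 4.5803×10⁸ m.
Circular speed v_c = √(μ/r) = 9100 m/s.
Escape speed v_esc = √(2μ/r) = √2 × v_c = 12870 m/s.
Δv = v_esc − v_c = 3769 m/s = 3.769 km/s.

Δv ≈ 3.77 km/s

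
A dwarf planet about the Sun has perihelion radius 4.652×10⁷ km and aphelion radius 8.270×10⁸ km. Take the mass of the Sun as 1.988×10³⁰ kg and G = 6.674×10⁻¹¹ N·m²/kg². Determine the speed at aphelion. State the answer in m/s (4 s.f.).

μ = GM = 6.674×10⁻¹¹ × 1.988×10³⁰ = 1.327×10²⁰ m³/s².
Semi-major axis a = (r_p + r_a)/2 = 4.3676×10⁸ km = 4.368×10¹¹ m.
Vis-viva: v² = μ(2/r − 1/a) = 1.327×10²⁰ × (2.418×10⁻¹² − 2.290×10⁻¹²) = 1.709×10⁷ m²/s².
v = 4134 m/s.

v ≈ 4134 m/s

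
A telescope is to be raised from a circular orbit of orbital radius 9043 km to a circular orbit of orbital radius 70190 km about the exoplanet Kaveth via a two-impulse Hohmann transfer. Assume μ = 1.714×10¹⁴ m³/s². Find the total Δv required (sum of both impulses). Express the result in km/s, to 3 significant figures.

r₁ = 9043 km = 9.043×10⁶ m.
r₂ = 70190 km = 7.019×10⁷ m.
Transfer ellipse a_t = (r₁ + r₂)/2 = 3.962×10⁷ m.
At r₁: circular v_c1 = √(μ/r₁) = 4354 m/s; transfer-periapsis v_p = √[μ(2/r₁ − 1/a_t)] = 5795 m/s.
Δv₁ = v_p − v_c1 = 1441 m/s.
At r₂: circular v_c2 = √(μ/r₂) = 1563 m/s; transfer-apoapsis v_a = √[μ(2/r₂ − 1/a_t)] = 746.6 m/s.
Δv₂ = v_c2 − v_a = 816.1 m/s.
Total Δv = Δv₁ + Δv₂ = 2257 m/s = 2.257 km/s.

Δv_total ≈ 2.26 km/s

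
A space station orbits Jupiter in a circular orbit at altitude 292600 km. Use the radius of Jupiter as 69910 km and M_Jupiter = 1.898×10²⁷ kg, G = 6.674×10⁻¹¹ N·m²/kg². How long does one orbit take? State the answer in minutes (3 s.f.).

μ = GM = 6.674×10⁻¹¹ × 1.898×10²⁷ = 1.267×10¹⁷ m³/s².
r = 69910 + 292600 = 362510 km = 3.6251×10⁸ m.
Kepler's third law: T = 2π√(r³/μ) = 2π√((3.625×10⁸)³ / 1.267×10¹⁷).
r³/μ = 3.761×10⁸ s², so T = 2π × 1.939×10⁴ = 1.218×10⁵ s.
Converting: 1.218×10⁵ s ÷ 60.00 = 2031 minutes.

T ≈ 2030 minutes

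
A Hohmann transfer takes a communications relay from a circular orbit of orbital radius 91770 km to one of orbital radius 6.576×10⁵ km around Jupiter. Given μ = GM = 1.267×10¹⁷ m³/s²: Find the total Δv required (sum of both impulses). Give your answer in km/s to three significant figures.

r₁ = 91770 km = 9.177×10⁷ m.
r₂ = 6.576×10⁵ km = 6.576×10⁸ m.
Transfer ellipse a_t = (r₁ + r₂)/2 = 3.747×10⁸ m.
At r₁: circular v_c1 = √(μ/r₁) = 37160 m/s; transfer-perijove v_p = √[μ(2/r₁ − 1/a_t)] = 49220 m/s.
Δv₁ = v_p − v_c1 = 12070 m/s.
At r₂: circular v_c2 = √(μ/r₂) = 13880 m/s; transfer-apojove v_a = √[μ(2/r₂ − 1/a_t)] = 6869 m/s.
Δv₂ = v_c2 − v_a = 7011 m/s.
Total Δv = Δv₁ + Δv₂ = 19080 m/s = 19.08 km/s.

Δv_total ≈ 19.1 km/s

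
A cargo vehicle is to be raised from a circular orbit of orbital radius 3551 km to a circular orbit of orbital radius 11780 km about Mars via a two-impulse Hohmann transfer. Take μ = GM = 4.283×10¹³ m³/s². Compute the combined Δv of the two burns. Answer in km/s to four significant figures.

r₁ = 3551 km = 3.551×10⁶ m.
r₂ = 11780 km = 1.178×10⁷ m.
Transfer ellipse a_t = (r₁ + r₂)/2 = 7.666×10⁶ m.
At r₁: circular v_c1 = √(μ/r₁) = 3473 m/s; transfer-periapsis v_p = √[μ(2/r₁ − 1/a_t)] = 4305 m/s.
Δv₁ = v_p − v_c1 = 832.3 m/s.
At r₂: circular v_c2 = √(μ/r₂) = 1907 m/s; transfer-apoapsis v_a = √[μ(2/r₂ − 1/a_t)] = 1298 m/s.
Δv₂ = v_c2 − v_a = 609.0 m/s.
Total Δv = Δv₁ + Δv₂ = 1441 m/s = 1.441 km/s.

Δv_total ≈ 1.441 km/s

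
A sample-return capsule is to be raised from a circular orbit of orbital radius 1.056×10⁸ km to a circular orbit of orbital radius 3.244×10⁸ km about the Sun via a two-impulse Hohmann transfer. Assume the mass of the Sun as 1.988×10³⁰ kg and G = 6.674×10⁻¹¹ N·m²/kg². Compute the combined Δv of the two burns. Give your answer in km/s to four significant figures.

Δv_total ≈ 14.14 km/s

μ = GM = 6.674×10⁻¹¹ × 1.988×10³⁰ = 1.327×10²⁰ m³/s².
r₁ = 1.056×10⁸ km = 1.056×10¹¹ m.
r₂ = 3.244×10⁸ km = 3.244×10¹¹ m.
Transfer ellipse a_t = (r₁ + r₂)/2 = 2.150×10¹¹ m.
At r₁: circular v_c1 = √(μ/r₁) = 35450 m/s; transfer-perihelion v_p = √[μ(2/r₁ − 1/a_t)] = 43540 m/s.
Δv₁ = v_p − v_c1 = 8094 m/s.
At r₂: circular v_c2 = √(μ/r₂) = 20220 m/s; transfer-aphelion v_a = √[μ(2/r₂ − 1/a_t)] = 14170 m/s.
Δv₂ = v_c2 − v_a = 6050 m/s.
Total Δv = Δv₁ + Δv₂ = 14140 m/s = 14.14 km/s.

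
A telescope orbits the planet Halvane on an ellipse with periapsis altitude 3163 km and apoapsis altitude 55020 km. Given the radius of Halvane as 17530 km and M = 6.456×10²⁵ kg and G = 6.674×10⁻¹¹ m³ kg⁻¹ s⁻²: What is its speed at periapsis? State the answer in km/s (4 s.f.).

v ≈ 18.00 km/s

μ = GM = 6.674×10⁻¹¹ × 6.456×10²⁵ = 4.309×10¹⁵ m³/s².
r_p = 17530 + 3163 = 20693 km = 2.0693×10⁷ m.
r_a = 17530 + 55020 = 72550 km = 7.2550×10⁷ m.
Semi-major axis a = (r_p + r_a)/2 = 46622 km = 4.662×10⁷ m.
Vis-viva: v² = μ(2/r − 1/a) = 4.309×10¹⁵ × (9.665×10⁻⁸ − 2.145×10⁻⁸) = 3.240×10⁸ m²/s².
v = 18000 m/s = 18.00 km/s.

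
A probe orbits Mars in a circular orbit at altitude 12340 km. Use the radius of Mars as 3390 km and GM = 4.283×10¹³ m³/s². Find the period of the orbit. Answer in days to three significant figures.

T ≈ 0.693 days

r = 3390 + 12340 = 15730 km = 1.5730×10⁷ m.
Kepler's third law: T = 2π√(r³/μ) = 2π√((1.573×10⁷)³ / 4.283×10¹³).
r³/μ = 9.087×10⁷ s², so T = 2π × 9.533×10³ = 5.990×10⁴ s.
Converting: 5.990×10⁴ s ÷ 86400 = 0.6932 days.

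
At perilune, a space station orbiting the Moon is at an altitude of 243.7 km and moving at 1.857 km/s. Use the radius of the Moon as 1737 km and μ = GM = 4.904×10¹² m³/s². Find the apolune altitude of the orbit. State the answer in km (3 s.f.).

apolune altitude ≈ 2810 km

r_p = 1737 + 243.7 = 1980.7 km = 1.981×10⁶ m.
Specific energy ε = v²/2 − μ/r = -7.517×10⁵ J/kg, so a = −μ/(2ε) = 3.262×10⁶ m.
The apsides satisfy r_p + r_a = 2a, so the apolune radius is 2a − r_p = 4.543×10⁶ m = 4543.5 km.
Apolune altitude = 4543.5 − 1737 = 2806.5 km.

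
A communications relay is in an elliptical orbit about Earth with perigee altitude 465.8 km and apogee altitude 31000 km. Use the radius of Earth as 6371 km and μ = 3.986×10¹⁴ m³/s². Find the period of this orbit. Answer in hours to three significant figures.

T ≈ 9.08 hours

r_p = 6371 + 465.8 = 6836.8 km = 6.8368×10⁶ m.
r_a = 6371 + 31000 = 37371 km = 3.7371×10⁷ m.
Semi-major axis a = (r_p + r_a)/2 = (6836.8 + 37371)/2 = 22104 km = 2.210×10⁷ m.
By Kepler's third law T = 2π√(a³/μ) = 2π × 5.205×10³ = 3.271×10⁴ s.
= 9.085 hours.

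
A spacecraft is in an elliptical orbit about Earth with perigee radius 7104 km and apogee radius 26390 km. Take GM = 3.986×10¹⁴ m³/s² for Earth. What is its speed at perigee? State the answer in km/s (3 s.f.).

Semi-major axis a = (r_p + r_a)/2 = 16747 km = 1.675×10⁷ m.
Vis-viva: v² = μ(2/r − 1/a) = 3.986×10¹⁴ × (2.815×10⁻⁷ − 5.971×10⁻⁸) = 8.842×10⁷ m²/s².
v = 9403 m/s = 9.403 km/s.

v ≈ 9.40 km/s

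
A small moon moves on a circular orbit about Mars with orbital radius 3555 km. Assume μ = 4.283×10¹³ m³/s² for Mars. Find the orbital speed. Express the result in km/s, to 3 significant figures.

r = 3555 km = 3.555×10⁶ m.
For a circular orbit v = √(μ/r) = √(4.283×10¹³ / 3.555×10⁶) = √(1.205×10⁷) = 3471 m/s.
That is 3.471 km/s.

v ≈ 3.47 km/s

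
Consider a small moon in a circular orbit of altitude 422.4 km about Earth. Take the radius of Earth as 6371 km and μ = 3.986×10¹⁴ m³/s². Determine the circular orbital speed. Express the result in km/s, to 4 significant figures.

v ≈ 7.660 km/s

r = 6371 + 422.4 = 6793.4 km = 6.7934×10⁶ m.
For a circular orbit v = √(μ/r) = √(3.986×10¹⁴ / 6.793×10⁶) = √(5.867×10⁷) = 7660 m/s.
That is 7.660 km/s.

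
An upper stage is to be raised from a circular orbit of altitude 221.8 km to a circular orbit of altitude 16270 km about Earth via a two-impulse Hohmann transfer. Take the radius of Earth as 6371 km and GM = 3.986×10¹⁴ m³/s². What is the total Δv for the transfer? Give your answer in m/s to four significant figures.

Δv_total ≈ 3280 m/s

r₁ = 6371 + 221.8 = 6592.8 km = 6.5928×10⁶ m.
r₂ = 6371 + 16270 = 22641 km = 2.2641×10⁷ m.
Transfer ellipse a_t = (r₁ + r₂)/2 = 1.462×10⁷ m.
At r₁: circular v_c1 = √(μ/r₁) = 7776 m/s; transfer-perigee v_p = √[μ(2/r₁ − 1/a_t)] = 9677 m/s.
Δv₁ = v_p − v_c1 = 1902 m/s.
At r₂: circular v_c2 = √(μ/r₂) = 4196 m/s; transfer-apogee v_a = √[μ(2/r₂ − 1/a_t)] = 2818 m/s.
Δv₂ = v_c2 − v_a = 1378 m/s.
Total Δv = Δv₁ + Δv₂ = 3280 m/s.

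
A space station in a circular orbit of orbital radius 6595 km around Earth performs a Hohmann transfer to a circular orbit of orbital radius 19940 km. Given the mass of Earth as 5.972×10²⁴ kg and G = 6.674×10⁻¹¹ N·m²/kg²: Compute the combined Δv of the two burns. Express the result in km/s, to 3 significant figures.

Δv_total ≈ 3.08 km/s

μ = GM = 6.674×10⁻¹¹ × 5.972×10²⁴ = 3.986×10¹⁴ m³/s².
r₁ = 6595 km = 6.595×10⁶ m.
r₂ = 19940 km = 1.994×10⁷ m.
Transfer ellipse a_t = (r₁ + r₂)/2 = 1.327×10⁷ m.
At r₁: circular v_c1 = √(μ/r₁) = 7774 m/s; transfer-perigee v_p = √[μ(2/r₁ − 1/a_t)] = 9530 m/s.
Δv₁ = v_p − v_c1 = 1756 m/s.
At r₂: circular v_c2 = √(μ/r₂) = 4471 m/s; transfer-apogee v_a = √[μ(2/r₂ − 1/a_t)] = 3152 m/s.
Δv₂ = v_c2 − v_a = 1319 m/s.
Total Δv = Δv₁ + Δv₂ = 3075 m/s = 3.075 km/s.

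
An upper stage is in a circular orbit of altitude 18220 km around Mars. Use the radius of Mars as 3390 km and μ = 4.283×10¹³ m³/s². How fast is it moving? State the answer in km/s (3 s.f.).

v ≈ 1.41 km/s

r = 3390 + 18220 = 21610 km = 2.1610×10⁷ m.
For a circular orbit v = √(μ/r) = √(4.283×10¹³ / 2.161×10⁷) = √(1.982×10⁶) = 1408 m/s.
That is 1.408 km/s.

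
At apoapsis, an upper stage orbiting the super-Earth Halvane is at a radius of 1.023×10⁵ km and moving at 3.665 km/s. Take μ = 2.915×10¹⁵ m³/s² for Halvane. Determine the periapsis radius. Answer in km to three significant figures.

r_a = 1.023×10⁸ m.
Specific energy ε = v²/2 − μ/r = -2.178×10⁷ J/kg, so a = −μ/(2ε) = 6.692×10⁷ m.
The apsides satisfy r_p + r_a = 2a, so the periapsis radius is 2a − r_a = 3.155×10⁷ m = 31548 km.

periapsis radius ≈ 31500 km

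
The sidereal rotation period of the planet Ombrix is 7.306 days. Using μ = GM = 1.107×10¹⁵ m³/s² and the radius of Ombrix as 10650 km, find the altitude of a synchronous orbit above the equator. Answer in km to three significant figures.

h_sync ≈ 2.13×10⁵ km

T = 7.306 days = 6.312×10⁵ s.
A synchronous orbit has period T, so by Kepler's third law a = (μT²/4π²)^(1/3).
μT²/4π² = 1.107×10¹⁵ × (6.312×10⁵)² / 39.48 = 1.117×10²⁵ m³.
a = 2.236×10⁸ m = 2.2356×10⁵ km.
Altitude h = a − R = 2.2356×10⁵ − 10650 = 2.1291×10⁵ km.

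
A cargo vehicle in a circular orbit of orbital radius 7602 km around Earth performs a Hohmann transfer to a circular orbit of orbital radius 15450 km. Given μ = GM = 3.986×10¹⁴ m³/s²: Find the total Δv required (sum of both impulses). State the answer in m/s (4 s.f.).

Δv_total ≈ 2097 m/s

r₁ = 7602 km = 7.602×10⁶ m.
r₂ = 15450 km = 1.545×10⁷ m.
Transfer ellipse a_t = (r₁ + r₂)/2 = 1.153×10⁷ m.
At r₁: circular v_c1 = √(μ/r₁) = 7241 m/s; transfer-perigee v_p = √[μ(2/r₁ − 1/a_t)] = 8384 m/s.
Δv₁ = v_p − v_c1 = 1142 m/s.
At r₂: circular v_c2 = √(μ/r₂) = 5079 m/s; transfer-apogee v_a = √[μ(2/r₂ − 1/a_t)] = 4125 m/s.
Δv₂ = v_c2 − v_a = 954.3 m/s.
Total Δv = Δv₁ + Δv₂ = 2097 m/s.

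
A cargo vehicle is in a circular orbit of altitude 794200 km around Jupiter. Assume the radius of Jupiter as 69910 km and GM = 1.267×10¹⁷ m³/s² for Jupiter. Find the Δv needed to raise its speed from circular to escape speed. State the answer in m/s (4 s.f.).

r = 69910 + 794200 = 864110 km = 8.6411×10⁸ m.
Circular speed v_c = √(μ/r) = 12110 m/s.
Escape speed v_esc = √(2μ/r) = √2 × v_c = 17120 m/s.
Δv = v_esc − v_c = 5016 m/s.

Δv ≈ 5016 m/s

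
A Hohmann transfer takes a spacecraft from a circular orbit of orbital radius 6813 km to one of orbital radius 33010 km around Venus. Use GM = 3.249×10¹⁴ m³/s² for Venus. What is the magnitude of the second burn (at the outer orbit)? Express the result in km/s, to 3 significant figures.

r₁ = 6813 km = 6.813×10⁶ m.
r₂ = 33010 km = 3.301×10⁷ m.
Transfer ellipse a_t = (r₁ + r₂)/2 = 1.991×10⁷ m.
At r₁: circular v_c1 = √(μ/r₁) = 6906 m/s; transfer-periapsis v_p = √[μ(2/r₁ − 1/a_t)] = 8892 m/s.
At r₂: circular v_c2 = √(μ/r₂) = 3137 m/s; transfer-apoapsis v_a = √[μ(2/r₂ − 1/a_t)] = 1835 m/s.
Δv₂ = v_c2 − v_a = 1302 m/s.
= 1.302 km/s.

Δv ≈ 1.30 km/s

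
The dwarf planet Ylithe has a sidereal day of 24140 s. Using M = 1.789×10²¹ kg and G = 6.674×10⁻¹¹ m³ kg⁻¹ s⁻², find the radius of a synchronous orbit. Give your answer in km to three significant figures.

r_sync ≈ 1210 km

μ = GM = 6.674×10⁻¹¹ × 1.789×10²¹ = 1.194×10¹¹ m³/s².
A synchronous orbit has period T, so by Kepler's third law a = (μT²/4π²)^(1/3).
μT²/4π² = 1.194×10¹¹ × (2.414×10⁴)² / 39.48 = 1.762×10¹⁸ m³.
a = 1.208×10⁶ m = 1207.9 km.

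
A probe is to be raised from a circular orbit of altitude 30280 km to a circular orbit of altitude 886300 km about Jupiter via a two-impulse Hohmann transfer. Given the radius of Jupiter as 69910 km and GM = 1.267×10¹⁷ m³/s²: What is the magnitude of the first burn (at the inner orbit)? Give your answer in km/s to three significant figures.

r₁ = 69910 + 30280 = 100190 km = 1.0019×10⁸ m.
r₂ = 69910 + 886300 = 956210 km = 9.5621×10⁸ m.
Transfer ellipse a_t = (r₁ + r₂)/2 = 5.282×10⁸ m.
At r₁: circular v_c1 = √(μ/r₁) = 35560 m/s; transfer-perijove v_p = √[μ(2/r₁ − 1/a_t)] = 47850 m/s.
Δv₁ = v_p − v_c1 = 12290 m/s.
= 12.29 km/s.

Δv ≈ 12.3 km/s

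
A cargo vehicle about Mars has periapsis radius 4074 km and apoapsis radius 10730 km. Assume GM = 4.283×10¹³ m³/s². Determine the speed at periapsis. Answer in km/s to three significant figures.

v ≈ 3.90 km/s

Semi-major axis a = (r_p + r_a)/2 = 7402.0 km = 7.402×10⁶ m.
Vis-viva: v² = μ(2/r − 1/a) = 4.283×10¹³ × (4.909×10⁻⁷ − 1.351×10⁻⁷) = 1.524×10⁷ m²/s².
v = 3904 m/s = 3.904 km/s.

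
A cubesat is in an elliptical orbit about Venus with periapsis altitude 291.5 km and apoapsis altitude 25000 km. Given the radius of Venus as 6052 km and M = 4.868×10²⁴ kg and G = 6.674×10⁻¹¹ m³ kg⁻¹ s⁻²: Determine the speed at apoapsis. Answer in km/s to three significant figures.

μ = GM = 6.674×10⁻¹¹ × 4.868×10²⁴ = 3.249×10¹⁴ m³/s².
r_p = 6052 + 291.5 = 6343.5 km = 6.3435×10⁶ m.
r_a = 6052 + 25000 = 31052 km = 3.1052×10⁷ m.
Semi-major axis a = (r_p + r_a)/2 = 18698 km = 1.870×10⁷ m.
Vis-viva: v² = μ(2/r − 1/a) = 3.249×10¹⁴ × (6.441×10⁻⁸ − 5.348×10⁻⁸) = 3.550×10⁶ m²/s².
v = 1884 m/s = 1.884 km/s.

v ≈ 1.88 km/s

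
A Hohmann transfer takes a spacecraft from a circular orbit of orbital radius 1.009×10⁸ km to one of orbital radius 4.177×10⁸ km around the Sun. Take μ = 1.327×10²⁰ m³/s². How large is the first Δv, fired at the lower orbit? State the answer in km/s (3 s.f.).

r₁ = 1.009×10⁸ km = 1.009×10¹¹ m.
r₂ = 4.177×10⁸ km = 4.177×10¹¹ m.
Transfer ellipse a_t = (r₁ + r₂)/2 = 2.593×10¹¹ m.
At r₁: circular v_c1 = √(μ/r₁) = 36270 m/s; transfer-perihelion v_p = √[μ(2/r₁ − 1/a_t)] = 46030 m/s.
Δv₁ = v_p − v_c1 = 9763 m/s.
= 9.763 km/s.

Δv ≈ 9.76 km/s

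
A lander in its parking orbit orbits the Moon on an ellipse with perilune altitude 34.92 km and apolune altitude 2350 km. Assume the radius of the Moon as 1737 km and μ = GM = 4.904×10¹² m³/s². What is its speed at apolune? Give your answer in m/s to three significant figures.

r_p = 1737 + 34.92 = 1771.9 km = 1.7719×10⁶ m.
r_a = 1737 + 2350 = 4087.0 km = 4.0870×10⁶ m.
Semi-major axis a = (r_p + r_a)/2 = 2929.5 km = 2.929×10⁶ m.
Vis-viva: v² = μ(2/r − 1/a) = 4.904×10¹² × (4.894×10⁻⁷ − 3.414×10⁻⁷) = 7.258×10⁵ m²/s².
v = 851.9 m/s.

v ≈ 852 m/s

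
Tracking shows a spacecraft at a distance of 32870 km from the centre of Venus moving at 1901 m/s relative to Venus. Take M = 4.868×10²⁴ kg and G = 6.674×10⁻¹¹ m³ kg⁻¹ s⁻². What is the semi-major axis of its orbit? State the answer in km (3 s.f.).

a ≈ 20100 km

μ = GM = 6.674×10⁻¹¹ × 4.868×10²⁴ = 3.249×10¹⁴ m³/s².
r = 3.287×10⁷ m.
Specific orbital energy ε = v²/2 − μ/r = (1901)²/2 − 3.249×10¹⁴/3.287×10⁷ = -8.077×10⁶ J/kg.
Since ε = −μ/(2a), a = −μ/(2ε) = 2.011×10⁷ m = 20112 km.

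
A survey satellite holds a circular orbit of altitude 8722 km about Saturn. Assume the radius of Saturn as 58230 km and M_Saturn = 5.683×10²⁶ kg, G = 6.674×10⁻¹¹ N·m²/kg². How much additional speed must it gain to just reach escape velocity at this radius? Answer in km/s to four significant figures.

Δv ≈ 9.859 km/s

μ = GM = 6.674×10⁻¹¹ × 5.683×10²⁶ = 3.793×10¹⁶ m³/s².
r = 58230 + 8722 = 66952 km = 6.6952×10⁷ m.
Circular speed v_c = √(μ/r) = 23800 m/s.
Escape speed v_esc = √(2μ/r) = √2 × v_c = 33660 m/s.
Δv = v_esc − v_c = 9859 m/s = 9.859 km/s.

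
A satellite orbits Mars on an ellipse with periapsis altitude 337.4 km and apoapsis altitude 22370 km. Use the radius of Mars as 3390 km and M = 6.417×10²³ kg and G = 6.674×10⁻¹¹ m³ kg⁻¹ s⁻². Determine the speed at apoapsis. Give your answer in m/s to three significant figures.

μ = GM = 6.674×10⁻¹¹ × 6.417×10²³ = 4.283×10¹³ m³/s².
r_p = 3390 + 337.4 = 3727.4 km = 3.7274×10⁶ m.
r_a = 3390 + 22370 = 25760 km = 2.5760×10⁷ m.
Semi-major axis a = (r_p + r_a)/2 = 14744 km = 1.474×10⁷ m.
Vis-viva: v² = μ(2/r − 1/a) = 4.283×10¹³ × (7.764×10⁻⁸ − 6.783×10⁻⁸) = 4.203×10⁵ m²/s².
v = 648.3 m/s.

v ≈ 648 m/s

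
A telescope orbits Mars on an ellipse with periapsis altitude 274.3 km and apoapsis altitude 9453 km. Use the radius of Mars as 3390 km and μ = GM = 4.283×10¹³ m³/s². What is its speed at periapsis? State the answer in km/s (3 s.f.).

v ≈ 4.26 km/s

r_p = 3390 + 274.3 = 3664.3 km = 3.6643×10⁶ m.
r_a = 3390 + 9453 = 12843 km = 1.2843×10⁷ m.
Semi-major axis a = (r_p + r_a)/2 = 8253.6 km = 8.254×10⁶ m.
Vis-viva: v² = μ(2/r − 1/a) = 4.283×10¹³ × (5.458×10⁻⁷ − 1.212×10⁻⁷) = 1.819×10⁷ m²/s².
v = 4265 m/s = 4.265 km/s.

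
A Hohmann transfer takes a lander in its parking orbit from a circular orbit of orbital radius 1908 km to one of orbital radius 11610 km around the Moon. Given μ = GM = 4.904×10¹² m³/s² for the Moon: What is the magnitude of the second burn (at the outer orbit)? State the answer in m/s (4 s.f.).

Δv ≈ 304.6 m/s

r₁ = 1908 km = 1.908×10⁶ m.
r₂ = 11610 km = 1.161×10⁷ m.
Transfer ellipse a_t = (r₁ + r₂)/2 = 6.759×10⁶ m.
At r₁: circular v_c1 = √(μ/r₁) = 1603 m/s; transfer-perilune v_p = √[μ(2/r₁ − 1/a_t)] = 2101 m/s.
At r₂: circular v_c2 = √(μ/r₂) = 649.9 m/s; transfer-apolune v_a = √[μ(2/r₂ − 1/a_t)] = 345.3 m/s.
Δv₂ = v_c2 − v_a = 304.6 m/s.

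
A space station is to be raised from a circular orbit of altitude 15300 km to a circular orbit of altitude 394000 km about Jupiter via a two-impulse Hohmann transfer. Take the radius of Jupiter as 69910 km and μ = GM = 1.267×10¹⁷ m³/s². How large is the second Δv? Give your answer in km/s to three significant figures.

Δv ≈ 7.32 km/s

r₁ = 69910 + 15300 = 85210 km = 8.5210×10⁷ m.
r₂ = 69910 + 394000 = 463910 km = 4.6391×10⁸ m.
Transfer ellipse a_t = (r₁ + r₂)/2 = 2.746×10⁸ m.
At r₁: circular v_c1 = √(μ/r₁) = 38560 m/s; transfer-perijove v_p = √[μ(2/r₁ − 1/a_t)] = 50120 m/s.
At r₂: circular v_c2 = √(μ/r₂) = 16530 m/s; transfer-apojove v_a = √[μ(2/r₂ − 1/a_t)] = 9207 m/s.
Δv₂ = v_c2 − v_a = 7320 m/s.
= 7.320 km/s.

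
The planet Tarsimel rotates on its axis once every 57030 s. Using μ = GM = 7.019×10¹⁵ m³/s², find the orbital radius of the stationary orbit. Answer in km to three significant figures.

r_sync ≈ 83300 km

A synchronous orbit has period T, so by Kepler's third law a = (μT²/4π²)^(1/3).
μT²/4π² = 7.019×10¹⁵ × (5.703×10⁴)² / 39.48 = 5.783×10²³ m³.
a = 8.331×10⁷ m = 83312 km.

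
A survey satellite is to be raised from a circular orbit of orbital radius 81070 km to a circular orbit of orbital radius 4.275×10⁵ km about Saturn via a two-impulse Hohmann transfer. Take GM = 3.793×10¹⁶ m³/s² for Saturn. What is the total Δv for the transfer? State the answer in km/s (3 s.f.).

r₁ = 81070 km = 8.107×10⁷ m.
r₂ = 4.275×10⁵ km = 4.275×10⁸ m.
Transfer ellipse a_t = (r₁ + r₂)/2 = 2.543×10⁸ m.
At r₁: circular v_c1 = √(μ/r₁) = 21630 m/s; transfer-perikrone v_p = √[μ(2/r₁ − 1/a_t)] = 28050 m/s.
Δv₁ = v_p − v_c1 = 6416 m/s.
At r₂: circular v_c2 = √(μ/r₂) = 9419 m/s; transfer-apokrone v_a = √[μ(2/r₂ − 1/a_t)] = 5319 m/s.
Δv₂ = v_c2 − v_a = 4101 m/s.
Total Δv = Δv₁ + Δv₂ = 10520 m/s = 10.52 km/s.

Δv_total ≈ 10.5 km/s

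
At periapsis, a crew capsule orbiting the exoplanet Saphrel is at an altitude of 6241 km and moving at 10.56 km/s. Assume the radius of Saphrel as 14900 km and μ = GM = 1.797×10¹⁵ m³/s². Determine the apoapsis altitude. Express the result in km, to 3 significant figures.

apoapsis altitude ≈ 25400 km

r_p = 14900 + 6241 = 21141 km = 2.114×10⁷ m.
Specific energy ε = v²/2 − μ/r = -2.924×10⁷ J/kg, so a = −μ/(2ε) = 3.072×10⁷ m.
The apsides satisfy r_p + r_a = 2a, so the apoapsis radius is 2a − r_p = 4.031×10⁷ m = 40308 km.
Apoapsis altitude = 40308 − 14900 = 25408 km.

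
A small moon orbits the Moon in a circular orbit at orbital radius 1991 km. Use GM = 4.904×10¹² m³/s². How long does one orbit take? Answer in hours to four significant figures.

T ≈ 2.214 hours

r = 1991 km = 1.991×10⁶ m.
Kepler's third law: T = 2π√(r³/μ) = 2π√((1.991×10⁶)³ / 4.904×10¹²).
r³/μ = 1.609×10⁶ s², so T = 2π × 1.269×10³ = 7.971×10³ s.
Converting: 7.971×10³ s ÷ 3600 = 2.214 hours.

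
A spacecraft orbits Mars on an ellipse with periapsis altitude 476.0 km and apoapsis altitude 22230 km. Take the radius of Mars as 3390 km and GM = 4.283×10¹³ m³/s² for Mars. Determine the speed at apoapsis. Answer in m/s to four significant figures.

r_p = 3390 + 476.0 = 3866.0 km = 3.8660×10⁶ m.
r_a = 3390 + 22230 = 25620 km = 2.5620×10⁷ m.
Semi-major axis a = (r_p + r_a)/2 = 14743 km = 1.474×10⁷ m.
Vis-viva: v² = μ(2/r − 1/a) = 4.283×10¹³ × (7.806×10⁻⁸ − 6.783×10⁻⁸) = 4.384×10⁵ m²/s².
v = 662.1 m/s.

v ≈ 662.1 m/s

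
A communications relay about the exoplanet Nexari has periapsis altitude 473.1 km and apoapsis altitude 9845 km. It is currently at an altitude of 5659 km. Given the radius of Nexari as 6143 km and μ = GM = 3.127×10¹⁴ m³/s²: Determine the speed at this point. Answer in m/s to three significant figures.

r_p = 6143 + 473.1 = 6616.1 km = 6.6161×10⁶ m.
r_a = 6143 + 9845 = 15988 km = 1.5988×10⁷ m.
r = 6143 + 5659 = 11802 km = 1.180×10⁷ m.
Semi-major axis a = (r_p + r_a)/2 = 11302 km = 1.130×10⁷ m.
Vis-viva: v² = μ(2/r − 1/a) = 3.127×10¹⁴ × (1.695×10⁻⁷ − 8.848×10⁻⁸) = 2.532×10⁷ m²/s².
v = 5032 m/s.

v ≈ 5030 m/s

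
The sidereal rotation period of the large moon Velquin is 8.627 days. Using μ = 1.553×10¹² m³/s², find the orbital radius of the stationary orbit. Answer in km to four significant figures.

r_sync ≈ 27960 km

T = 8.627 days = 7.454×10⁵ s.
A synchronous orbit has period T, so by Kepler's third law a = (μT²/4π²)^(1/3).
μT²/4π² = 1.553×10¹² × (7.454×10⁵)² / 39.48 = 2.186×10²² m³.
a = 2.796×10⁷ m = 27959 km.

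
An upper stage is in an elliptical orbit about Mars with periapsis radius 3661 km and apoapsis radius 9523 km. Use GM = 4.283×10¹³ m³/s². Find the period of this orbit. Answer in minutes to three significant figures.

Semi-major axis a = (r_p + r_a)/2 = (3661.0 + 9523.0)/2 = 6592.0 km = 6.592×10⁶ m.
By Kepler's third law T = 2π√(a³/μ) = 2π × 2.586×10³ = 1.625×10⁴ s.
= 270.8 minutes.

T ≈ 271 minutes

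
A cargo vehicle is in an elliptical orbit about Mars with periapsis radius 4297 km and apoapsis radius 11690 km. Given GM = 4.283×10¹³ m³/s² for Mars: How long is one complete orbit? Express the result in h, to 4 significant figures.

T ≈ 6.027 h

Semi-major axis a = (r_p + r_a)/2 = (4297.0 + 11690)/2 = 7993.5 km = 7.994×10⁶ m.
By Kepler's third law T = 2π√(a³/μ) = 2π × 3.453×10³ = 2.170×10⁴ s.
= 6.027 h.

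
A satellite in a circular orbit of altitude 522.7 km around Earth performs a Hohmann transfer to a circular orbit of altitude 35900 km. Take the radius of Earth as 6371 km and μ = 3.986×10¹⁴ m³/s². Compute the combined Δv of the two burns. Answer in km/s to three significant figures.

r₁ = 6371 + 522.7 = 6893.7 km = 6.8937×10⁶ m.
r₂ = 6371 + 35900 = 42271 km = 4.2271×10⁷ m.
Transfer ellipse a_t = (r₁ + r₂)/2 = 2.458×10⁷ m.
At r₁: circular v_c1 = √(μ/r₁) = 7604 m/s; transfer-perigee v_p = √[μ(2/r₁ − 1/a_t)] = 9971 m/s.
Δv₁ = v_p − v_c1 = 2367 m/s.
At r₂: circular v_c2 = √(μ/r₂) = 3071 m/s; transfer-apogee v_a = √[μ(2/r₂ − 1/a_t)] = 1626 m/s.
Δv₂ = v_c2 − v_a = 1445 m/s.
Total Δv = Δv₁ + Δv₂ = 3812 m/s = 3.812 km/s.

Δv_total ≈ 3.81 km/s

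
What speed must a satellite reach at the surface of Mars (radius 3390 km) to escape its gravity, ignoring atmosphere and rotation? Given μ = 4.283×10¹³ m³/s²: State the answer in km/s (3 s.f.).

r = R = 3.390×10⁶ m.
Escape speed v_esc = √(2μ/r) = √(2 × 4.283×10¹³ / 3.390×10⁶) = √(2.527×10⁷) = 5027 m/s.
= 5.027 km/s.

v_esc ≈ 5.03 km/s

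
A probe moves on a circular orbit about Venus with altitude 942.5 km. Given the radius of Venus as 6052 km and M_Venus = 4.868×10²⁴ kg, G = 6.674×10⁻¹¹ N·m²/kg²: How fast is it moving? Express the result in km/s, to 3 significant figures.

v ≈ 6.82 km/s

μ = GM = 6.674×10⁻¹¹ × 4.868×10²⁴ = 3.249×10¹⁴ m³/s².
r = 6052 + 942.5 = 6994.5 km = 6.9945×10⁶ m.
For a circular orbit v = √(μ/r) = √(3.249×10¹⁴ / 6.994×10⁶) = √(4.645×10⁷) = 6815 m/s.
That is 6.815 km/s.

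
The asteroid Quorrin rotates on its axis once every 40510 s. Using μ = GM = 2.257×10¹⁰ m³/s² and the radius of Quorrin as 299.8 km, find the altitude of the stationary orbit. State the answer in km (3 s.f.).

A synchronous orbit has period T, so by Kepler's third law a = (μT²/4π²)^(1/3).
μT²/4π² = 2.257×10¹⁰ × (4.051×10⁴)² / 39.48 = 9.382×10¹⁷ m³.
a = 9.790×10⁵ m = 978.96 km.
Altitude h = a − R = 978.96 − 299.8 = 679.16 km.

h_sync ≈ 679 km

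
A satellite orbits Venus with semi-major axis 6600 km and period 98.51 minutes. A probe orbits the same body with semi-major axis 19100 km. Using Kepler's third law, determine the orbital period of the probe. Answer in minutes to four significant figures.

T₂ ≈ 485.0 minutes

Kepler's third law: T² ∝ a³, so T₂ = T₁ (a₂/a₁)^(3/2).
a₂/a₁ = 2.894, (a₂/a₁)^(3/2) = 4.923.
T₂ = 98.51 × 4.923 = 485.0 minutes.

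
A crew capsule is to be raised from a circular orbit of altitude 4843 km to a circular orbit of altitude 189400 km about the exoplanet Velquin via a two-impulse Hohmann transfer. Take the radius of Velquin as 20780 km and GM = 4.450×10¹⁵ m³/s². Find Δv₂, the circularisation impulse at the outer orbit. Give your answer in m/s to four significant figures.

Δv ≈ 2456 m/s

r₁ = 20780 + 4843 = 25623 km = 2.5623×10⁷ m.
r₂ = 20780 + 189400 = 210180 km = 2.1018×10⁸ m.
Transfer ellipse a_t = (r₁ + r₂)/2 = 1.179×10⁸ m.
At r₁: circular v_c1 = √(μ/r₁) = 13180 m/s; transfer-periapsis v_p = √[μ(2/r₁ − 1/a_t)] = 17600 m/s.
At r₂: circular v_c2 = √(μ/r₂) = 4601 m/s; transfer-apoapsis v_a = √[μ(2/r₂ − 1/a_t)] = 2145 m/s.
Δv₂ = v_c2 − v_a = 2456 m/s.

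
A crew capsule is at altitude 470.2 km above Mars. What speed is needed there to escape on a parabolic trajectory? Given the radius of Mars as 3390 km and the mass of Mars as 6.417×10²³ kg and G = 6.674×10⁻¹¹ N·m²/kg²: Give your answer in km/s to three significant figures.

v_esc ≈ 4.71 km/s

μ = GM = 6.674×10⁻¹¹ × 6.417×10²³ = 4.283×10¹³ m³/s².
r = 3390 + 470.2 = 3860.2 km = 3.8602×10⁶ m.
Escape speed v_esc = √(2μ/r) = √(2 × 4.283×10¹³ / 3.860×10⁶) = √(2.219×10⁷) = 4711 m/s.
= 4.711 km/s.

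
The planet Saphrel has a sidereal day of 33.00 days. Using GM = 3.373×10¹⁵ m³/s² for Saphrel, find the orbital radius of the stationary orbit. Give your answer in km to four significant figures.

T = 33.00 days = 2.851×10⁶ s.
A synchronous orbit has period T, so by Kepler's third law a = (μT²/4π²)^(1/3).
μT²/4π² = 3.373×10¹⁵ × (2.851×10⁶)² / 39.48 = 6.946×10²⁶ m³.
a = 8.856×10⁸ m = 8.8560×10⁵ km.

r_sync ≈ 8.856×10⁵ km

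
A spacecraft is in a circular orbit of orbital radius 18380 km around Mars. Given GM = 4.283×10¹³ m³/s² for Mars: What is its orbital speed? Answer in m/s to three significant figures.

r = 18380 km = 1.838×10⁷ m.
For a circular orbit v = √(μ/r) = √(4.283×10¹³ / 1.838×10⁷) = √(2.330×10⁶) = 1527 m/s.

v ≈ 1530 m/s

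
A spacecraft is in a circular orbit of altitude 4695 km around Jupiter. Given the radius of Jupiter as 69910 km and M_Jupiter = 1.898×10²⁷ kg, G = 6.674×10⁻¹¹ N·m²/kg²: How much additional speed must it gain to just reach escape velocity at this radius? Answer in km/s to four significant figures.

Δv ≈ 17.07 km/s

μ = GM = 6.674×10⁻¹¹ × 1.898×10²⁷ = 1.267×10¹⁷ m³/s².
r = 69910 + 4695 = 74605 km = 7.4605×10⁷ m.
Circular speed v_c = √(μ/r) = 41210 m/s.
Escape speed v_esc = √(2μ/r) = √2 × v_c = 58270 m/s.
Δv = v_esc − v_c = 17070 m/s = 17.07 km/s.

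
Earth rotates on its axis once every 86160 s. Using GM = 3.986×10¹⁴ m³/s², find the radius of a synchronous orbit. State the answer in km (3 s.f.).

r_sync ≈ 42200 km

A synchronous orbit has period T, so by Kepler's third law a = (μT²/4π²)^(1/3).
μT²/4π² = 3.986×10¹⁴ × (8.616×10⁴)² / 39.48 = 7.495×10²² m³.
a = 4.216×10⁷ m = 42163 km.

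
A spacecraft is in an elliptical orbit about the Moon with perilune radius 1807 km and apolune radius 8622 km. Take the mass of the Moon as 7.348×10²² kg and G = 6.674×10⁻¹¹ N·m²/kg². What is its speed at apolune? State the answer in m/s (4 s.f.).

μ = GM = 6.674×10⁻¹¹ × 7.348×10²² = 4.904×10¹² m³/s².
Semi-major axis a = (r_p + r_a)/2 = 5214.5 km = 5.214×10⁶ m.
Vis-viva: v² = μ(2/r − 1/a) = 4.904×10¹² × (2.320×10⁻⁷ − 1.918×10⁻⁷) = 1.971×10⁵ m²/s².
v = 444.0 m/s.

v ≈ 444.0 m/s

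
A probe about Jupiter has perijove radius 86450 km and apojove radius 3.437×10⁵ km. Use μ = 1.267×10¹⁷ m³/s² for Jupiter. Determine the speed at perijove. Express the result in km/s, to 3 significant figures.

v ≈ 48.4 km/s

Semi-major axis a = (r_p + r_a)/2 = 2.1508×10⁵ km = 2.151×10⁸ m.
Vis-viva: v² = μ(2/r − 1/a) = 1.267×10¹⁷ × (2.313×10⁻⁸ − 4.650×10⁻⁹) = 2.342×10⁹ m²/s².
v = 48400 m/s = 48.40 km/s.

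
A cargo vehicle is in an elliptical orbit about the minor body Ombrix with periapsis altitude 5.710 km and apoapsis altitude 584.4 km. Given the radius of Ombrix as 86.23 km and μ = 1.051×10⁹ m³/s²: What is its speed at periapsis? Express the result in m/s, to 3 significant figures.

r_p = 86.23 + 5.710 = 91.940 km = 9.1940×10⁴ m.
r_a = 86.23 + 584.4 = 670.63 km = 6.7063×10⁵ m.
Semi-major axis a = (r_p + r_a)/2 = 381.28 km = 3.813×10⁵ m.
Vis-viva: v² = μ(2/r − 1/a) = 1.051×10⁹ × (2.175×10⁻⁵ − 2.623×10⁻⁶) = 2.011×10⁴ m²/s².
v = 141.8 m/s.

v ≈ 142 m/s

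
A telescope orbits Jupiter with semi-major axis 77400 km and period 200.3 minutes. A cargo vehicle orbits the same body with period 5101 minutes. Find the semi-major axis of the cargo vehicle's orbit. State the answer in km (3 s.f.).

a₂ ≈ 6.70×10⁵ km

Kepler's third law: a³ ∝ T², so a₂ = a₁ (T₂/T₁)^(2/3).
T₂/T₁ = 25.47, (T₂/T₁)^(2/3) = 8.656.
a₂ = 77400 × 8.656 = 6.700×10⁵ km.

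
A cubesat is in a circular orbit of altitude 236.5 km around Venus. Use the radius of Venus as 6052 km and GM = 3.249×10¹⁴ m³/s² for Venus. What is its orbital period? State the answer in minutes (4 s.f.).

r = 6052 + 236.5 = 6288.5 km = 6.2885×10⁶ m.
Kepler's third law: T = 2π√(r³/μ) = 2π√((6.288×10⁶)³ / 3.249×10¹⁴).
r³/μ = 7.654×10⁵ s², so T = 2π × 8.749×10² = 5.497×10³ s.
Converting: 5.497×10³ s ÷ 60.00 = 91.62 minutes.

T ≈ 91.62 minutes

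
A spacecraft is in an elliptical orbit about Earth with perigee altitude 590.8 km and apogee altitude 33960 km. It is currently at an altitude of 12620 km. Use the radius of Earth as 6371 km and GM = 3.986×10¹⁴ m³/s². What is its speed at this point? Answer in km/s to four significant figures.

r_p = 6371 + 590.8 = 6961.8 km = 6.9618×10⁶ m.
r_a = 6371 + 33960 = 40331 km = 4.0331×10⁷ m.
r = 6371 + 12620 = 18991 km = 1.899×10⁷ m.
Semi-major axis a = (r_p + r_a)/2 = 23646 km = 2.365×10⁷ m.
Vis-viva: v² = μ(2/r − 1/a) = 3.986×10¹⁴ × (1.053×10⁻⁷ − 4.229×10⁻⁸) = 2.512×10⁷ m²/s².
v = 5012 m/s = 5.012 km/s.

v ≈ 5.012 km/s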